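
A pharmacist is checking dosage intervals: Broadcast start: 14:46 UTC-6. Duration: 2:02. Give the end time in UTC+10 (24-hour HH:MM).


Start: 14:46 in UTC-6
Step 1 - add duration:
  minutes: 46 + 2 = 48
  hours: 14 + 2 + 0 = 16
  end in UTC-6: 16:48
Step 2 - convert UTC-6 -> UTC+10:
  offset difference: 10 - (-6) = 16 hours
  16 + (16) = 32 -> mod 24 = 8
Result: 08:48 in UTC+10

08:48


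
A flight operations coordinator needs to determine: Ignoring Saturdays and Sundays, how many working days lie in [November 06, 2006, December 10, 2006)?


Start: 2006-11-06 (Monday)
End (exclusive): 2006-12-10 (Sunday)
Total calendar days: 34
Full weeks: 34 // 7 = 4 -> 20 weekdays
Remaining 6 days starting on Monday:
  Mon(w), Tue(w), Wed(w), Thu(w), Fri(w), Sat(-) -> 5 weekdays
Total business days: 20 + 5 = 25

25


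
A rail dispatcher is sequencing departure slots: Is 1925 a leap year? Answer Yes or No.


Year: 1925
Divisible by 4? 1925 / 4 = 481.25 -> No
Not divisible by 4, so NOT a leap year

No


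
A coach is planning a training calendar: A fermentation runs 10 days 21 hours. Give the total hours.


Days: 10
Extra hours: 21
Hours per day: 24
Days to hours: 10 x 24 = 240
Total: 240 + 21 = 261

261


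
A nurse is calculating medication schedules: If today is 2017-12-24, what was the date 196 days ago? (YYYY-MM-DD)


Start: 2017-12-24
Subtracting 196 days
Days already passed in December: 24
After going back through December: 172 more days to subtract
November 2017: 30 days, 142 remaining
October 2017: 31 days, 111 remaining
September 2017: 30 days, 81 remaining
August 2017: 31 days, 50 remaining
Result: 2017-06-11

2017-06-11


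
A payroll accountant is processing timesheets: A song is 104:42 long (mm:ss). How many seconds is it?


Minutes: 104
Extra seconds: 42
Seconds per minute: 60
Minutes to seconds: 104 x 60 = 6240
Total: 6240 + 42 = 6282

6282


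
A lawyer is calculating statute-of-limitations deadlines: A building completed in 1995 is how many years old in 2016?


Birth year: 1995
Current year: 2016
Age = current year - birth year
Age = 2016 - 1995 = 21

21


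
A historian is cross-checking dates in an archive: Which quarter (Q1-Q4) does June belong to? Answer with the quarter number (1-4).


Month: June (month 6)
Q1: January-March (months 1-3)
Q2: April-June (months 4-6)
Q3: July-September (months 7-9)
Q4: October-December (months 10-12)
Month 6 falls in Q2

2


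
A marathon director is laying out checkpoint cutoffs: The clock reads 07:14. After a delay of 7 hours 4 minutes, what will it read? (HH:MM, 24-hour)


Start time: 07:14
Adding: 7 hours 4 minutes
Minutes: 14 + 4 = 18
Hours: 7 + 7 + 0 = 14
Result: 14:18

14:18


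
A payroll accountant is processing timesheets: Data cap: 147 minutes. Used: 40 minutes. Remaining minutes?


Total budget: 147 minutes
Time used: 40 minutes
Remaining: 147 - 40 = 107 minutes
Percent used: 27.2%
Percent remaining: 72.8%

107


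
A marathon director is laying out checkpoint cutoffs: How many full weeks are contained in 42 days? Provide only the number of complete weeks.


Total days: 42
Days per week: 7
Division: 42 / 7 = 6 remainder 0
Complete weeks: 6
Remaining days: 0

6


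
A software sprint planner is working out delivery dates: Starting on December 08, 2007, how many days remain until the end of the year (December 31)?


Start: December 08, 2007
End: December 31, 2007
Days left in December: 23
Total: 23 days

23


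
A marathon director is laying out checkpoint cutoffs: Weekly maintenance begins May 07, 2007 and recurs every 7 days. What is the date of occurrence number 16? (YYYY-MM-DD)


First occurrence: 2007-05-07 (occurrence 1)
Each occurrence is 7 days after the previous.
Occurrence 16 is 15 weeks after the first.
15 weeks = 105 days
2007-05-07 + 105 days = 2007-08-20

2007-08-20


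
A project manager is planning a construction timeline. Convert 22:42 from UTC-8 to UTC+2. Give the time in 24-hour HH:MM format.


Local time: 22:42 at UTC-8 (offset -8h)
Target zone: UTC+2 (offset 2h)
Difference: 2 - (-8) = 10 hours
Calculation: 22 + (10) = 32
Wraparound: (32) mod 24 = 8
Result: 08:42

08:42


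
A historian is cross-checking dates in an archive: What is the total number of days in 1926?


Year: 1926
Check leap year rules:
Divisible by 4? No
1926 is not a leap year
Days: 365

365


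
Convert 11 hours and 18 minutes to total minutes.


Hours: 11
Minutes: 18
Convert hours to minutes: 11 x 60 = 660
Add remaining minutes: 660 + 18 = 678

678


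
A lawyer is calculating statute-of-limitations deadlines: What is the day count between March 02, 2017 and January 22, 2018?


Start date: 2017-03-02
End date: 2018-01-22
Mar 2017: +30 days
Apr 2017: +30 days
May 2017: +31 days
... (8 more months)
Total: 326 days

326


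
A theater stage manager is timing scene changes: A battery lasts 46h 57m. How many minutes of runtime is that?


Hours: 46
Extra minutes: 57
Minutes per hour: 60
Hours to minutes: 46 x 60 = 2760
Total: 2760 + 57 = 2817

2817


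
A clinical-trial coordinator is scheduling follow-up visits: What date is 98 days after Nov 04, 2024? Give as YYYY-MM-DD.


Start: 2024-11-04
Adding 98 days
Days remaining in November: 26
After November: 72 days still to add
December 2024: 31 days, 41 remaining
January 2025: 31 days, 10 remaining
February 2025 has 28 days, need 10
Result: 2025-02-10

2025-02-10


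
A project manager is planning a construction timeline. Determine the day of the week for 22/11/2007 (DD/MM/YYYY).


Date: 2007-11-22
January 1, 2007 is a Monday
Day of year: 326
Offset from Jan 1: 325 days
325 mod 7 = 3
Result: Thursday

Thursday


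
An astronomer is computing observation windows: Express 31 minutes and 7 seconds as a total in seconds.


Minutes: 31
Seconds: 7
Convert minutes to seconds: 31 x 60 = 1860
Add remaining seconds: 1860 + 7 = 1867

1867


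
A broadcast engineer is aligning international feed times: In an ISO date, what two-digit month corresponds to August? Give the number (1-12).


Calendar month order:
7. July
8. August <--
9. September
August is month number 8

8


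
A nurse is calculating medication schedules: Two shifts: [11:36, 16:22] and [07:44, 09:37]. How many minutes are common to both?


Interval A: [696, 982] minutes from midnight
Interval B: [464, 577] minutes from midnight
Overlap start = max(696, 464) = 696
Overlap end = min(982, 577) = 577
End <= start, so the intervals do not overlap: 0 minutes

0


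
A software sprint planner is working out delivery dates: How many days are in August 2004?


Month: August
Year: 2004
August is a 31-day month
Total: 31 days

31


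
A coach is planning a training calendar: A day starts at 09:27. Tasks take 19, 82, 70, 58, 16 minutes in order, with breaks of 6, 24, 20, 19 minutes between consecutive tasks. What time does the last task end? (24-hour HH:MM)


Start: 09:27 = 567 min from midnight
  after task 1 (19 min): 09:46
  after break (6 min): 09:52
  after task 2 (82 min): 11:14
  after break (24 min): 11:38
  after task 3 (70 min): 12:48
  after break (20 min): 13:08
  after task 4 (58 min): 14:06
  after break (19 min): 14:25
  after task 5 (16 min): 14:41
Total elapsed: 314 minutes
End time: 14:41

14:41


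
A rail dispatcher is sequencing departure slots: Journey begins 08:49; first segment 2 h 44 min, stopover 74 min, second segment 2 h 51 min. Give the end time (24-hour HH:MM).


Depart: 08:49
Leg 1: +164 min -> 11:33
Layover: +74 min -> 12:47
Leg 2: +171 min -> 15:38
Total travel: 409 minutes = 6h 49m
Arrival: 15:38

15:38


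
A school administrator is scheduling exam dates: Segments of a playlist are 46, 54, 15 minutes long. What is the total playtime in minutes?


Durations: 46, 54, 15
Running sum: 46
+ 54 = 100
+ 15 = 115
Total duration: 115 minutes
That is 1 hours and 55 minutes

115


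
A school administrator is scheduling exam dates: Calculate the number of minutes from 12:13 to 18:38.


Start time: 12:13 = 733 minutes from midnight
End time: 18:38 = 1118 minutes from midnight
Difference: 1118 - 733 = 385 minutes
That is 6 hours and 25 minutes

385


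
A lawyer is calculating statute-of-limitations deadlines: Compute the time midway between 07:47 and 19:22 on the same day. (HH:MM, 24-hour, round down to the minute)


Start time: 07:47 = 467 minutes from midnight
End time: 19:22 = 1162 minutes from midnight
Sum: 467 + 1162 = 1629
Midpoint: 1629 / 2 = 814 minutes
Convert: 814 / 60 = 13 hours, 34 minutes
Result: 13:34

13:34


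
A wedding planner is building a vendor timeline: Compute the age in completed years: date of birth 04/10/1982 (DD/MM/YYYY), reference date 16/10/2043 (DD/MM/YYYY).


Birth: 1982-10-04
Reference: 2043-10-16
Year difference: 2043 - 1982 = 61
Has birthday (10-04) occurred by 10-16? Yes
Age in full years: 61

61


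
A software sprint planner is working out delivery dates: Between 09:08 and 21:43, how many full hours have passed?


Start: 09:08
End: 21:43
Hour difference: 21 - 9 = 12 hours
Minute difference: 43 - 8 = 35 minutes
Total minutes: 755
Complete hours: 755 / 60 = 12 (remainder 35)

12


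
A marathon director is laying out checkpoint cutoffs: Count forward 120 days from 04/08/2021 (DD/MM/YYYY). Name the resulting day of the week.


Start: 2021-08-04 (Wednesday)
Step 1 - find target date: add 120 days
  2021-08-04 + 120 days = 2021-12-02
Step 2 - day of week:
  120 mod 7 = 1
  Wednesday + 1 days -> Thursday
Result: Thursday (2021-12-02)

Thursday


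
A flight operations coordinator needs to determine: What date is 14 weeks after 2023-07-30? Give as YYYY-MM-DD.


Start: 2023-07-30
Weeks to add: 14
Convert to days: 14 x 7 = 98 days
Add 98 days to 2023-07-30
Result: 2023-11-05

2023-11-05


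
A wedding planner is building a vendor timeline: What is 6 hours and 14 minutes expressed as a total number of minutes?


Hours: 6
Minutes: 14
Convert hours to minutes: 6 x 60 = 360
Add remaining minutes: 360 + 14 = 374

374


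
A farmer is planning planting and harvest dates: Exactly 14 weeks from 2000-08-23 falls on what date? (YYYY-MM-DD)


Start: 2000-08-23
Weeks to add: 14
Convert to days: 14 x 7 = 98 days
Add 98 days to 2000-08-23
Result: 2000-11-29

2000-11-29


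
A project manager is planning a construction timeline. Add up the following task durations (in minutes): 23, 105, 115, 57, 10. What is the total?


Durations: 23, 105, 115, 57, 10
Running sum: 23
+ 105 = 128
+ 115 = 243
+ 57 = 300
+ 10 = 310
Total duration: 310 minutes
That is 5 hours and 10 minutes

310


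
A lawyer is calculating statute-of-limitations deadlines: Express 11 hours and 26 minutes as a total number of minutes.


Hours: 11
Extra minutes: 26
Minutes per hour: 60
Hours to minutes: 11 x 60 = 660
Total: 660 + 26 = 686

686


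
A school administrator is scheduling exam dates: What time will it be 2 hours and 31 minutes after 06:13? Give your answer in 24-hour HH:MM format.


Start time: 06:13
Adding: 2 hours 31 minutes
Minutes: 13 + 31 = 44
Hours: 6 + 2 + 0 = 8
Result: 08:44

08:44


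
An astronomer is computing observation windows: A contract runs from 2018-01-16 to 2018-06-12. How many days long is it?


Start date: 2018-01-16
End date: 2018-06-12
Jan 2018: +16 days
Feb 2018: +28 days
Mar 2018: +31 days
... (3 more months)
Total: 147 days

147


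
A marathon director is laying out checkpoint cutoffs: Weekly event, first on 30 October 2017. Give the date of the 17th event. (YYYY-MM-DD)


First occurrence: 2017-10-30 (occurrence 1)
Each occurrence is 7 days after the previous.
Occurrence 17 is 16 weeks after the first.
16 weeks = 112 days
2017-10-30 + 112 days = 2018-02-19

2018-02-19


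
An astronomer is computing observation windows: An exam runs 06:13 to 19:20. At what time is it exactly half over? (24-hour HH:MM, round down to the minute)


Start time: 06:13 = 373 minutes from midnight
End time: 19:20 = 1160 minutes from midnight
Sum: 373 + 1160 = 1533
Midpoint: 1533 / 2 = 766 minutes
Convert: 766 / 60 = 12 hours, 46 minutes
Result: 12:46

12:46


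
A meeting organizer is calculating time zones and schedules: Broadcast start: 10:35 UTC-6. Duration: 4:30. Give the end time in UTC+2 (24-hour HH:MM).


Start: 10:35 in UTC-6
Step 1 - add duration:
  minutes: 35 + 30 = 65 (carry 1h)
  hours: 10 + 4 + 1 = 15
  end in UTC-6: 15:05
Step 2 - convert UTC-6 -> UTC+2:
  offset difference: 2 - (-6) = 8 hours
  15 + (8) = 23 -> mod 24 = 23
Result: 23:05 in UTC+2

23:05


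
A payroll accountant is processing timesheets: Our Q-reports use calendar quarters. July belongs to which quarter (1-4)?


Month: July (month 7)
Q1: January-March (months 1-3)
Q2: April-June (months 4-6)
Q3: July-September (months 7-9)
Q4: October-December (months 10-12)
Month 7 falls in Q3

3


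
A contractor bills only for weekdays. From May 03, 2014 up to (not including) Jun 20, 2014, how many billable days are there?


Start: 2014-05-03 (Saturday)
End (exclusive): 2014-06-20 (Friday)
Total calendar days: 48
Full weeks: 48 // 7 = 6 -> 30 weekdays
Remaining 6 days starting on Saturday:
  Sat(-), Sun(-), Mon(w), Tue(w), Wed(w), Thu(w) -> 4 weekdays
Total business days: 30 + 4 = 34

34


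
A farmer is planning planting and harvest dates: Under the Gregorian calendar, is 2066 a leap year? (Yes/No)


Year: 2066
Divisible by 4? 2066 / 4 = 516.5 -> No
Not divisible by 4, so NOT a leap year

No


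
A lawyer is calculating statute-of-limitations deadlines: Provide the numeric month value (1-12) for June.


Calendar month order:
5. May
6. June <--
7. July
June is month number 6

6


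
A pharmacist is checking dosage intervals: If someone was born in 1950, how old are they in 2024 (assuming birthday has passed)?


Birth year: 1950
Current year: 2024
Age = current year - birth year
Age = 2024 - 1950 = 74

74


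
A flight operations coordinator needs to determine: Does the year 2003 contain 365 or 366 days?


Year: 2003
Check leap year rules:
Divisible by 4? No
2003 is not a leap year
Days: 365

365


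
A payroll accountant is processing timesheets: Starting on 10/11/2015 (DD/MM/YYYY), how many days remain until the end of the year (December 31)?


Start: November 10, 2015
End: December 31, 2015
Days left in November: 20
December: 31
Sum of remaining months: 31
Total: 20 + 31 = 51

51


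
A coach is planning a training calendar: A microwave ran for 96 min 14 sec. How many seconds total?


Minutes: 96
Extra seconds: 14
Seconds per minute: 60
Minutes to seconds: 96 x 60 = 5760
Total: 5760 + 14 = 5774

5774


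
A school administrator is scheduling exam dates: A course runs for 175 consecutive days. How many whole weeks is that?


Total days: 175
Days per week: 7
Division: 175 / 7 = 25 remainder 0
Complete weeks: 25
Remaining days: 0

25


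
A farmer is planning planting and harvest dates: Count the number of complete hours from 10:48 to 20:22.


Start: 10:48
End: 20:22
Hour difference: 20 - 10 = 10 hours
Minute difference: 22 - 48 = -26 minutes
Total minutes: 574
Complete hours: 574 / 60 = 9 (remainder 34)

9


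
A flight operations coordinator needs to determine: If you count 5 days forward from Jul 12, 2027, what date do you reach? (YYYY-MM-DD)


Start: 2027-07-12
Adding 5 days
Days remaining in July: 19
Result: 2027-07-17

2027-07-17


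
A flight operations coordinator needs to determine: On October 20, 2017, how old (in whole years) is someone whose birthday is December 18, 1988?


Birth: 1988-12-18
Reference: 2017-10-20
Year difference: 2017 - 1988 = 29
Has birthday (12-18) occurred by 10-20? No
Birthday not yet reached this year -> subtract 1
Age in full years: 28

28


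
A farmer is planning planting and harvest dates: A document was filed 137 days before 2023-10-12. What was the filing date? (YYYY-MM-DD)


Start: 2023-10-12
Subtracting 137 days
Days already passed in October: 12
After going back through October: 125 more days to subtract
September 2023: 30 days, 95 remaining
August 2023: 31 days, 64 remaining
July 2023: 31 days, 33 remaining
June 2023: 30 days, 3 remaining
Result: 2023-05-28

2023-05-28


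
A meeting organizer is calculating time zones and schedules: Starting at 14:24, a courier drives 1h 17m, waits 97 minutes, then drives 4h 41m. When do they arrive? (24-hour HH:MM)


Depart: 14:24
Leg 1: +77 min -> 15:41
Layover: +97 min -> 17:18
Leg 2: +281 min -> 21:59
Total travel: 455 minutes = 7h 35m
Arrival: 21:59

21:59


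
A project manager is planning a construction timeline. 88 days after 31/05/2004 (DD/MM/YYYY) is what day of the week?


Start: 2004-05-31 (Monday)
Step 1 - find target date: add 88 days
  2004-05-31 + 88 days = 2004-08-27
Step 2 - day of week:
  88 mod 7 = 4
  Monday + 4 days -> Friday
Result: Friday (2004-08-27)

Friday


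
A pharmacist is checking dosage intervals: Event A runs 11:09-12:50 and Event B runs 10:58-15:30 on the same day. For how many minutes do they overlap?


Interval A: [669, 770] minutes from midnight
Interval B: [658, 930] minutes from midnight
Overlap start = max(669, 658) = 669
Overlap end = min(770, 930) = 770
Overlap = 770 - 669 = 101 minutes

101


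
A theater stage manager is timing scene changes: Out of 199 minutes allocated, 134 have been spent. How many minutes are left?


Total budget: 199 minutes
Time used: 134 minutes
Remaining: 199 - 134 = 65 minutes
Percent used: 67.3%
Percent remaining: 32.7%

65


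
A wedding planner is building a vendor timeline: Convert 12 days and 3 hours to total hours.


Days: 12
Extra hours: 3
Hours per day: 24
Days to hours: 12 x 24 = 288
Total: 288 + 3 = 291

291


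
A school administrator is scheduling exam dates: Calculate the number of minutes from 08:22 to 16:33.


Start time: 08:22 = 502 minutes from midnight
End time: 16:33 = 993 minutes from midnight
Difference: 993 - 502 = 491 minutes
That is 8 hours and 11 minutes

491


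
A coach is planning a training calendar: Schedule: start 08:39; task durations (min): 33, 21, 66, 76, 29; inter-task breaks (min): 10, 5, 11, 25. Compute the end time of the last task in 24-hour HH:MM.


Start: 08:39 = 519 min from midnight
  after task 1 (33 min): 09:12
  after break (10 min): 09:22
  after task 2 (21 min): 09:43
  after break (5 min): 09:48
  after task 3 (66 min): 10:54
  after break (11 min): 11:05
  after task 4 (76 min): 12:21
  after break (25 min): 12:46
  after task 5 (29 min): 13:15
Total elapsed: 276 minutes
End time: 13:15

13:15


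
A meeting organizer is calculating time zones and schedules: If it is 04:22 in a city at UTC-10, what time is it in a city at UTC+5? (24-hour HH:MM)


Local time: 04:22 at UTC-10 (offset -10h)
Target zone: UTC+5 (offset 5h)
Difference: 5 - (-10) = 15 hours
Calculation: 4 + (15) = 19
Result: 19:22

19:22


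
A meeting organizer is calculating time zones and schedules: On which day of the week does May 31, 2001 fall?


Date: 2001-05-31
January 1, 2001 is a Monday
Day of year: 151
Offset from Jan 1: 150 days
150 mod 7 = 3
Result: Thursday

Thursday


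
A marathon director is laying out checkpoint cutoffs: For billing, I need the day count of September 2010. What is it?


Month: September
Year: 2010
September is a 30-day month
Total: 30 days

30


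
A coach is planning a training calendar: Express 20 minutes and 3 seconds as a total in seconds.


Minutes: 20
Seconds: 3
Convert minutes to seconds: 20 x 60 = 1200
Add remaining seconds: 1200 + 3 = 1203

1203


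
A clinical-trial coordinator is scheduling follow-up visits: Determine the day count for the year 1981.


Year: 1981
Check leap year rules:
Divisible by 4? No
1981 is not a leap year
Days: 365

365


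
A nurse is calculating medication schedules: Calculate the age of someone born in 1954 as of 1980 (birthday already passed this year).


Birth year: 1954
Current year: 1980
Age = current year - birth year
Age = 1980 - 1954 = 26

26


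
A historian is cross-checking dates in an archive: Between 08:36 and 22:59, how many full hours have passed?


Start: 08:36
End: 22:59
Hour difference: 22 - 8 = 14 hours
Minute difference: 59 - 36 = 23 minutes
Total minutes: 863
Complete hours: 863 / 60 = 14 (remainder 23)

14


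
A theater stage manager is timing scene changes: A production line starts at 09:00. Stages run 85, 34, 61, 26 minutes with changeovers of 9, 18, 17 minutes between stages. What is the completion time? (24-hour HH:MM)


Start: 09:00 = 540 min from midnight
  after task 1 (85 min): 10:25
  after break (9 min): 10:34
  after task 2 (34 min): 11:08
  after break (18 min): 11:26
  after task 3 (61 min): 12:27
  after break (17 min): 12:44
  after task 4 (26 min): 13:10
Total elapsed: 250 minutes
End time: 13:10

13:10


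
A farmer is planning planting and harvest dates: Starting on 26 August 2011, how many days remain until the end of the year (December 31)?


Start: August 26, 2011
End: December 31, 2011
Days left in August: 5
September: 30
October: 31
November: 30
December: 31
Sum of remaining months: 122
Total: 5 + 122 = 127

127


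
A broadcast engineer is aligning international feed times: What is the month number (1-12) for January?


Calendar month order:
1. January <--
2. February
January is month number 1

1


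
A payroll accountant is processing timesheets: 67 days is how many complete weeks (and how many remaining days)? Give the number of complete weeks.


Total days: 67
Days per week: 7
Division: 67 / 7 = 9 remainder 4
Complete weeks: 9
Remaining days: 4

9


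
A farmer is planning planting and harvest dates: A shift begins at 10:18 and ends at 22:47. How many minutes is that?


Start time: 10:18 = 618 minutes from midnight
End time: 22:47 = 1367 minutes from midnight
Difference: 1367 - 618 = 749 minutes
That is 12 hours and 29 minutes

749


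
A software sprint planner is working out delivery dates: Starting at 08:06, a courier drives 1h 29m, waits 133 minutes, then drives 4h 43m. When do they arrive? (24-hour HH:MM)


Depart: 08:06
Leg 1: +89 min -> 09:35
Layover: +133 min -> 11:48
Leg 2: +283 min -> 16:31
Total travel: 505 minutes = 8h 25m
Arrival: 16:31

16:31


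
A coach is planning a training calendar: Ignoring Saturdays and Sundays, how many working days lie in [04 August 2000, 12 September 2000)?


Start: 2000-08-04 (Friday)
End (exclusive): 2000-09-12 (Tuesday)
Total calendar days: 39
Full weeks: 39 // 7 = 5 -> 25 weekdays
Remaining 4 days starting on Friday:
  Fri(w), Sat(-), Sun(-), Mon(w) -> 2 weekdays
Total business days: 25 + 2 = 27

27


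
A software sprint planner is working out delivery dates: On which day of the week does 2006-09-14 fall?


Date: 2006-09-14
January 1, 2006 is a Sunday
Day of year: 257
Offset from Jan 1: 256 days
256 mod 7 = 4
Result: Thursday

Thursday


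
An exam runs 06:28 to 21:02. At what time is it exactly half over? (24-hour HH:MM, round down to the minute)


Start time: 06:28 = 388 minutes from midnight
End time: 21:02 = 1262 minutes from midnight
Sum: 388 + 1262 = 1650
Midpoint: 1650 / 2 = 825 minutes
Convert: 825 / 60 = 13 hours, 45 minutes
Result: 13:45

13:45


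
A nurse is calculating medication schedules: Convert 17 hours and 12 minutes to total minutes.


Hours: 17
Extra minutes: 12
Minutes per hour: 60
Hours to minutes: 17 x 60 = 1020
Total: 1020 + 12 = 1032

1032


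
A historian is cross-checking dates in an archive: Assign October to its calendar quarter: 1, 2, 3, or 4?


Month: October (month 10)
Q1: January-March (months 1-3)
Q2: April-June (months 4-6)
Q3: July-September (months 7-9)
Q4: October-December (months 10-12)
Month 10 falls in Q4

4


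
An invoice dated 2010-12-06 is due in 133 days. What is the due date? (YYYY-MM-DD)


Start: 2010-12-06
Adding 133 days
Days remaining in December: 25
After December: 108 days still to add
January 2011: 31 days, 77 remaining
February 2011: 28 days, 49 remaining
March 2011: 31 days, 18 remaining
April 2011 has 30 days, need 18
Result: 2011-04-18

2011-04-18


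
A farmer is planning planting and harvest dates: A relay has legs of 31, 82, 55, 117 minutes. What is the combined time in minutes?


Durations: 31, 82, 55, 117
Running sum: 31
+ 82 = 113
+ 55 = 168
+ 117 = 285
Total duration: 285 minutes
That is 4 hours and 45 minutes

285


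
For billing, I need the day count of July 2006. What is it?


Month: July
Year: 2006
July is a 31-day month
Total: 31 days

31


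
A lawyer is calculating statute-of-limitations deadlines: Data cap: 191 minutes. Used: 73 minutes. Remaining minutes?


Total budget: 191 minutes
Time used: 73 minutes
Remaining: 191 - 73 = 118 minutes
Percent used: 38.2%
Percent remaining: 61.8%

118


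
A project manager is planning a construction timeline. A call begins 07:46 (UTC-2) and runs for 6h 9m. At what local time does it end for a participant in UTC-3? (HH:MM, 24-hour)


Start: 07:46 in UTC-2
Step 1 - add duration:
  minutes: 46 + 9 = 55
  hours: 7 + 6 + 0 = 13
  end in UTC-2: 13:55
Step 2 - convert UTC-2 -> UTC-3:
  offset difference: -3 - (-2) = -1 hours
  13 + (-1) = 12 -> mod 24 = 12
Result: 12:55 in UTC-3

12:55


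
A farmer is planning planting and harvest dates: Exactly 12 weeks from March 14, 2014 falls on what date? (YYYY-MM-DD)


Start: 2014-03-14
Weeks to add: 12
Convert to days: 12 x 7 = 84 days
Add 84 days to 2014-03-14
Result: 2014-06-06

2014-06-06


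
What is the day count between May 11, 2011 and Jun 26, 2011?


Start date: 2011-05-11
End date: 2011-06-26
May 2011: +21 days
Jun 2011: +25 days
Total: 46 days

46


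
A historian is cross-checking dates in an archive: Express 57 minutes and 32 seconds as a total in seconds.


Minutes: 57
Seconds: 32
Convert minutes to seconds: 57 x 60 = 3420
Add remaining seconds: 3420 + 32 = 3452

3452


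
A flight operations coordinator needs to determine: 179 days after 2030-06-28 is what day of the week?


Start: 2030-06-28 (Friday)
Step 1 - find target date: add 179 days
  2030-06-28 + 179 days = 2030-12-24
Step 2 - day of week:
  179 mod 7 = 4
  Friday + 4 days -> Tuesday
Result: Tuesday (2030-12-24)

Tuesday


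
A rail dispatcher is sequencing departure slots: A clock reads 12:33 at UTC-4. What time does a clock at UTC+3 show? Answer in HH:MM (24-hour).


Local time: 12:33 at UTC-4 (offset -4h)
Target zone: UTC+3 (offset 3h)
Difference: 3 - (-4) = 7 hours
Calculation: 12 + (7) = 19
Result: 19:33

19:33


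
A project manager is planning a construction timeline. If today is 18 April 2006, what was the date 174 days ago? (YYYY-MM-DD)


Start: 2006-04-18
Subtracting 174 days
Days already passed in April: 18
After going back through April: 156 more days to subtract
March 2006: 31 days, 125 remaining
February 2006: 28 days, 97 remaining
January 2006: 31 days, 66 remaining
December 2005: 31 days, 35 remaining
Result: 2005-10-26

2005-10-26


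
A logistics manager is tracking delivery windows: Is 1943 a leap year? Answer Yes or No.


Year: 1943
Divisible by 4? 1943 / 4 = 485.75 -> No
Not divisible by 4, so NOT a leap year

No


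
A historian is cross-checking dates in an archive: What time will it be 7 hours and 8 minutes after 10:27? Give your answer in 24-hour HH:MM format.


Start time: 10:27
Adding: 7 hours 8 minutes
Minutes: 27 + 8 = 35
Hours: 10 + 7 + 0 = 17
Result: 17:35

17:35


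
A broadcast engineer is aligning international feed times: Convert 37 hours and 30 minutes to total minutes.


Hours: 37
Minutes: 30
Convert hours to minutes: 37 x 60 = 2220
Add remaining minutes: 2220 + 30 = 2250

2250


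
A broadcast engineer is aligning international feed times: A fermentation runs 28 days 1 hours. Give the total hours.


Days: 28
Extra hours: 1
Hours per day: 24
Days to hours: 28 x 24 = 672
Total: 672 + 1 = 673

673


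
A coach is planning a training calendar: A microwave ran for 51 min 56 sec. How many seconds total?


Minutes: 51
Extra seconds: 56
Seconds per minute: 60
Minutes to seconds: 51 x 60 = 3060
Total: 3060 + 56 = 3116

3116


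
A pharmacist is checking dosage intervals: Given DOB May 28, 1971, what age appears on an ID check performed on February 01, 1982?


Birth: 1971-05-28
Reference: 1982-02-01
Year difference: 1982 - 1971 = 11
Has birthday (05-28) occurred by 02-01? No
Birthday not yet reached this year -> subtract 1
Age in full years: 10

10


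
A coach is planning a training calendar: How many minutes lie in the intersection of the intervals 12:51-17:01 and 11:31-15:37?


Interval A: [771, 1021] minutes from midnight
Interval B: [691, 937] minutes from midnight
Overlap start = max(771, 691) = 771
Overlap end = min(1021, 937) = 937
Overlap = 937 - 771 = 166 minutes

166


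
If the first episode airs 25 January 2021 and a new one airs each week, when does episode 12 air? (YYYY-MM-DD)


First occurrence: 2021-01-25 (occurrence 1)
Each occurrence is 7 days after the previous.
Occurrence 12 is 11 weeks after the first.
11 weeks = 77 days
2021-01-25 + 77 days = 2021-04-12

2021-04-12


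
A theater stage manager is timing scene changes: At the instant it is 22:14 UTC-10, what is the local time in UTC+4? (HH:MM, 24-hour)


Local time: 22:14 at UTC-10 (offset -10h)
Target zone: UTC+4 (offset 4h)
Difference: 4 - (-10) = 14 hours
Calculation: 22 + (14) = 36
Wraparound: (36) mod 24 = 12
Result: 12:14

12:14


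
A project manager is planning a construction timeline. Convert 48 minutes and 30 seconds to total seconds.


Minutes: 48
Extra seconds: 30
Seconds per minute: 60
Minutes to seconds: 48 x 60 = 2880
Total: 2880 + 30 = 2910

2910


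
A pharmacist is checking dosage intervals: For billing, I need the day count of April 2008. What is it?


Month: April
Year: 2008
April is a 30-day month
Total: 30 days

30


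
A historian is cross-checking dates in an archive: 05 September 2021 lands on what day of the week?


Date: 2021-09-05
January 1, 2021 is a Friday
Day of year: 248
Offset from Jan 1: 247 days
247 mod 7 = 2
Result: Sunday

Sunday


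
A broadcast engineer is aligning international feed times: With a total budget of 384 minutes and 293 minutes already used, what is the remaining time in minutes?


Total budget: 384 minutes
Time used: 293 minutes
Remaining: 384 - 293 = 91 minutes
Percent used: 76.3%
Percent remaining: 23.7%

91


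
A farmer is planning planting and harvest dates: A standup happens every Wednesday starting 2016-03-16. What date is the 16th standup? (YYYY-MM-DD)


First occurrence: 2016-03-16 (occurrence 1)
Each occurrence is 7 days after the previous.
Occurrence 16 is 15 weeks after the first.
15 weeks = 105 days
2016-03-16 + 105 days = 2016-06-29

2016-06-29


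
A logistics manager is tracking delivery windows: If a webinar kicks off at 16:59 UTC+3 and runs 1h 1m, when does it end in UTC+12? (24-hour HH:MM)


Start: 16:59 in UTC+3
Step 1 - add duration:
  minutes: 59 + 1 = 60 (carry 1h)
  hours: 16 + 1 + 1 = 18
  end in UTC+3: 18:00
Step 2 - convert UTC+3 -> UTC+12:
  offset difference: 12 - (3) = 9 hours
  18 + (9) = 27 -> mod 24 = 3
Result: 03:00 in UTC+12

03:00


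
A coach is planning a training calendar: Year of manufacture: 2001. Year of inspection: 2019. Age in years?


Birth year: 2001
Current year: 2019
Age = current year - birth year
Age = 2019 - 2001 = 18

18


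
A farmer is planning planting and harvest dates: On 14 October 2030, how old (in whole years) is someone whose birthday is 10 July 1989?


Birth: 1989-07-10
Reference: 2030-10-14
Year difference: 2030 - 1989 = 41
Has birthday (07-10) occurred by 10-14? Yes
Age in full years: 41

41


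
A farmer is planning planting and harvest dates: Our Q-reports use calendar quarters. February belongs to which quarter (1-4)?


Month: February (month 2)
Q1: January-March (months 1-3)
Q2: April-June (months 4-6)
Q3: July-September (months 7-9)
Q4: October-December (months 10-12)
Month 2 falls in Q1

1


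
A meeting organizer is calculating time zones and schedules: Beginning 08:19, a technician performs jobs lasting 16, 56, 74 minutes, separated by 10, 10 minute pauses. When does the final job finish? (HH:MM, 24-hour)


Start: 08:19 = 499 min from midnight
  after task 1 (16 min): 08:35
  after break (10 min): 08:45
  after task 2 (56 min): 09:41
  after break (10 min): 09:51
  after task 3 (74 min): 11:05
Total elapsed: 166 minutes
End time: 11:05

11:05


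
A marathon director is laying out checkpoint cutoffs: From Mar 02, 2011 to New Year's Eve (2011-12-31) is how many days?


Start: March 02, 2011
End: December 31, 2011
Days left in March: 29
April: 30
May: 31
June: 30
July: 31
... plus remaining months
Sum of remaining months: 275
Total: 29 + 275 = 304

304


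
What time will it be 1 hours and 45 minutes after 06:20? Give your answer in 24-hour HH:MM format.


Start time: 06:20
Adding: 1 hours 45 minutes
Minutes: 20 + 45 = 65
Minute overflow: 65 >= 60, so carry 1 hour, minutes = 5
Hours: 6 + 1 + 1 = 8
Result: 08:05

08:05


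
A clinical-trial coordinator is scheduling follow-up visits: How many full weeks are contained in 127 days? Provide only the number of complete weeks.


Total days: 127
Days per week: 7
Division: 127 / 7 = 18 remainder 1
Complete weeks: 18
Remaining days: 1

18


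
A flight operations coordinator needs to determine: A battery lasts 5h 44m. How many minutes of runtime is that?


Hours: 5
Extra minutes: 44
Minutes per hour: 60
Hours to minutes: 5 x 60 = 300
Total: 300 + 44 = 344

344


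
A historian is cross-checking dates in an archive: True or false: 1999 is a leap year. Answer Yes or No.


Year: 1999
Divisible by 4? 1999 / 4 = 499.75 -> No
Not divisible by 4, so NOT a leap year

No


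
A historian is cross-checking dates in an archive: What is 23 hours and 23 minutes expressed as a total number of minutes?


Hours: 23
Minutes: 23
Convert hours to minutes: 23 x 60 = 1380
Add remaining minutes: 1380 + 23 = 1403

1403


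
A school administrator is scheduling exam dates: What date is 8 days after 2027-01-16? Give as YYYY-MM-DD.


Start: 2027-01-16
Adding 8 days
Days remaining in January: 15
Result: 2027-01-24

2027-01-24


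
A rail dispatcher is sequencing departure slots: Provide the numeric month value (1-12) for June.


Calendar month order:
5. May
6. June <--
7. July
June is month number 6

6


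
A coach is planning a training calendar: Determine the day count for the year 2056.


Year: 2056
Check leap year rules:
Divisible by 4? Yes
Divisible by 100? No
2056 is a leap year
Days: 366

366


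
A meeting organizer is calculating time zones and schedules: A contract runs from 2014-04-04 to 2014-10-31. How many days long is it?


Start date: 2014-04-04
End date: 2014-10-31
Apr 2014: +27 days
May 2014: +31 days
Jun 2014: +30 days
... (4 more months)
Total: 210 days

210


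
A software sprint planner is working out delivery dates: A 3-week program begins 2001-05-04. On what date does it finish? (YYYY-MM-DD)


Start: 2001-05-04
Weeks to add: 3
Convert to days: 3 x 7 = 21 days
Add 21 days to 2001-05-04
Result: 2001-05-25

2001-05-25


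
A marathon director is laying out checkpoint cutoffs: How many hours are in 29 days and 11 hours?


Days: 29
Extra hours: 11
Hours per day: 24
Days to hours: 29 x 24 = 696
Total: 696 + 11 = 707

707


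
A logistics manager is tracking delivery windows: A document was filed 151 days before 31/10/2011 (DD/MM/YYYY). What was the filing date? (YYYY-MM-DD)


Start: 2011-10-31
Subtracting 151 days
Days already passed in October: 31
After going back through October: 120 more days to subtract
September 2011: 30 days, 90 remaining
August 2011: 31 days, 59 remaining
July 2011: 31 days, 28 remaining
June 2011 has 30 days, need 28
Result: 2011-06-02

2011-06-02


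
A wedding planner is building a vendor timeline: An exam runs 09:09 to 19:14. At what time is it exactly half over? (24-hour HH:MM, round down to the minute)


Start time: 09:09 = 549 minutes from midnight
End time: 19:14 = 1154 minutes from midnight
Sum: 549 + 1154 = 1703
Midpoint: 1703 / 2 = 851 minutes
Convert: 851 / 60 = 14 hours, 11 minutes
Result: 14:11

14:11


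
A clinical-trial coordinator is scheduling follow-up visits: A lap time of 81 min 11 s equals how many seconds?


Minutes: 81
Seconds: 11
Convert minutes to seconds: 81 x 60 = 4860
Add remaining seconds: 4860 + 11 = 4871

4871


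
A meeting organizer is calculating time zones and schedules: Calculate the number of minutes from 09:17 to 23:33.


Start time: 09:17 = 557 minutes from midnight
End time: 23:33 = 1413 minutes from midnight
Difference: 1413 - 557 = 856 minutes
That is 14 hours and 16 minutes

856


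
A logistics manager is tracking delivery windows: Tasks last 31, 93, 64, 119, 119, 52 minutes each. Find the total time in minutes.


Durations: 31, 93, 64, 119, 119, 52
Running sum: 31
+ 93 = 124
+ 64 = 188
+ 119 = 307
+ 119 = 426
+ 52 = 478
Total duration: 478 minutes
That is 7 hours and 58 minutes

478


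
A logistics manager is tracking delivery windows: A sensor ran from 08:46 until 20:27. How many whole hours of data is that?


Start: 08:46
End: 20:27
Hour difference: 20 - 8 = 12 hours
Minute difference: 27 - 46 = -19 minutes
Total minutes: 701
Complete hours: 701 / 60 = 11 (remainder 41)

11


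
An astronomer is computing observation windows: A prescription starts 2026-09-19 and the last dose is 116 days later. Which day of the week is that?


Start: 2026-09-19 (Saturday)
Step 1 - find target date: add 116 days
  2026-09-19 + 116 days = 2027-01-13
Step 2 - day of week:
  116 mod 7 = 4
  Saturday + 4 days -> Wednesday
Result: Wednesday (2027-01-13)

Wednesday


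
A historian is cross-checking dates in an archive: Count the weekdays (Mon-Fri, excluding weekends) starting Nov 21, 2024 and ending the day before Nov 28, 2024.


Start: 2024-11-21 (Thursday)
End (exclusive): 2024-11-28 (Thursday)
Total calendar days: 7
Full weeks: 7 // 7 = 1 -> 5 weekdays
Remaining 0 days starting on Thursday:
Total business days: 5 + 0 = 5

5


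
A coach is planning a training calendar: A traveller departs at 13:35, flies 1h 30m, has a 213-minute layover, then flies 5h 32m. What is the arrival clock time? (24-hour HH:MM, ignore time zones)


Depart: 13:35
Leg 1: +90 min -> 15:05
Layover: +213 min -> 18:38
Leg 2: +332 min -> 00:10
Total travel: 635 minutes = 10h 35m
Arrival: 00:10

00:10


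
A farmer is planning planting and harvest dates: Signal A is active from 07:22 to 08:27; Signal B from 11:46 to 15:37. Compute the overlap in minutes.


Interval A: [442, 507] minutes from midnight
Interval B: [706, 937] minutes from midnight
Overlap start = max(442, 706) = 706
Overlap end = min(507, 937) = 507
End <= start, so the intervals do not overlap: 0 minutes

0


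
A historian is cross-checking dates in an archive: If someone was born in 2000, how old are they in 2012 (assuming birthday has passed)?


Birth year: 2000
Current year: 2012
Age = current year - birth year
Age = 2012 - 2000 = 12

12


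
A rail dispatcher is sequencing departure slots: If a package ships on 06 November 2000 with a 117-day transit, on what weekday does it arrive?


Start: 2000-11-06 (Monday)
Step 1 - find target date: add 117 days
  2000-11-06 + 117 days = 2001-03-03
Step 2 - day of week:
  117 mod 7 = 5
  Monday + 5 days -> Saturday
Result: Saturday (2001-03-03)

Saturday


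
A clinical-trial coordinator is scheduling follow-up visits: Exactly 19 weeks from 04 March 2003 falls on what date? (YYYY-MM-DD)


Start: 2003-03-04
Weeks to add: 19
Convert to days: 19 x 7 = 133 days
Add 133 days to 2003-03-04
Result: 2003-07-15

2003-07-15


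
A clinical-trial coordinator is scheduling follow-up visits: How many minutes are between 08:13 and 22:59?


Start time: 08:13 = 493 minutes from midnight
End time: 22:59 = 1379 minutes from midnight
Difference: 1379 - 493 = 886 minutes
That is 14 hours and 46 minutes

886
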